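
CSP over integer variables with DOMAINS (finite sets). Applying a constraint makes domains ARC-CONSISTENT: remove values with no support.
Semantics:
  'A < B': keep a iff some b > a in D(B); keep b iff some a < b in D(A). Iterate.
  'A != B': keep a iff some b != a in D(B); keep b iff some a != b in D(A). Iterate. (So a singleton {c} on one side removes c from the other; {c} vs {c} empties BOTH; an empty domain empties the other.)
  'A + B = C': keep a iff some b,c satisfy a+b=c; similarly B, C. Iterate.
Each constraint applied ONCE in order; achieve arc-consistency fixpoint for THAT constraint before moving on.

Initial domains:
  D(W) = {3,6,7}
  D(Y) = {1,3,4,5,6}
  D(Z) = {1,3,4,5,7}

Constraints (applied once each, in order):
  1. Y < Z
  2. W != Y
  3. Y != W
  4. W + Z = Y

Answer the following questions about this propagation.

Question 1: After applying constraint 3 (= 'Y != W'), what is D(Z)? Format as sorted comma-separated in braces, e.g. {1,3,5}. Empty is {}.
Constraint 1 (Y < Z) on D(Y)={1,3,4,5,6} D(Z)={1,3,4,5,7}: Z {1,3,4,5,7}->{3,4,5,7}
Constraint 2 (W != Y) on D(W)={3,6,7} D(Y)={1,3,4,5,6}: no change
Constraint 3 (Y != W) on D(Y)={1,3,4,5,6} D(W)={3,6,7}: no change
So after constraint 3: D(Z) = {3,4,5,7}

Answer: {3,4,5,7}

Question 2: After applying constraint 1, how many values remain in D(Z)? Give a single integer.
Constraint 1 (Y < Z) on D(Y)={1,3,4,5,6} D(Z)={1,3,4,5,7}: Z {1,3,4,5,7}->{3,4,5,7}
So after constraint 1: D(Z)={3,4,5,7}, size = 4

Answer: 4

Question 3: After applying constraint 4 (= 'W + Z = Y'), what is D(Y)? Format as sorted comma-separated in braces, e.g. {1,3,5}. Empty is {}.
Answer: {6}

Derivation:
Constraint 1 (Y < Z) on D(Y)={1,3,4,5,6} D(Z)={1,3,4,5,7}: Z {1,3,4,5,7}->{3,4,5,7}
Constraint 2 (W != Y) on D(W)={3,6,7} D(Y)={1,3,4,5,6}: no change
Constraint 3 (Y != W) on D(Y)={1,3,4,5,6} D(W)={3,6,7}: no change
Constraint 4 (W + Z = Y) on D(W)={3,6,7} D(Z)={3,4,5,7} D(Y)={1,3,4,5,6}: W {3,6,7}->{3}; Z {3,4,5,7}->{3}; Y {1,3,4,5,6}->{6}
So after constraint 4: D(Y) = {6}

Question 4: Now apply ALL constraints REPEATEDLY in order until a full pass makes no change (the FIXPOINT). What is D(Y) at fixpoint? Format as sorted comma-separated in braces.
pass 0 (initial): D(Y)={1,3,4,5,6}
pass 1: W {3,6,7}->{3}; Y {1,3,4,5,6}->{6}; Z {1,3,4,5,7}->{3}
pass 2: W {3}->{}; Y {6}->{}; Z {3}->{}
pass 3: no change
Fixpoint after 3 passes: D(Y) = {}

Answer: {}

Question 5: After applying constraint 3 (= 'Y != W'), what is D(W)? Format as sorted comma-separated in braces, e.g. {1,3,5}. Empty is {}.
Constraint 1 (Y < Z) on D(Y)={1,3,4,5,6} D(Z)={1,3,4,5,7}: Z {1,3,4,5,7}->{3,4,5,7}
Constraint 2 (W != Y) on D(W)={3,6,7} D(Y)={1,3,4,5,6}: no change
Constraint 3 (Y != W) on D(Y)={1,3,4,5,6} D(W)={3,6,7}: no change
So after constraint 3: D(W) = {3,6,7}

Answer: {3,6,7}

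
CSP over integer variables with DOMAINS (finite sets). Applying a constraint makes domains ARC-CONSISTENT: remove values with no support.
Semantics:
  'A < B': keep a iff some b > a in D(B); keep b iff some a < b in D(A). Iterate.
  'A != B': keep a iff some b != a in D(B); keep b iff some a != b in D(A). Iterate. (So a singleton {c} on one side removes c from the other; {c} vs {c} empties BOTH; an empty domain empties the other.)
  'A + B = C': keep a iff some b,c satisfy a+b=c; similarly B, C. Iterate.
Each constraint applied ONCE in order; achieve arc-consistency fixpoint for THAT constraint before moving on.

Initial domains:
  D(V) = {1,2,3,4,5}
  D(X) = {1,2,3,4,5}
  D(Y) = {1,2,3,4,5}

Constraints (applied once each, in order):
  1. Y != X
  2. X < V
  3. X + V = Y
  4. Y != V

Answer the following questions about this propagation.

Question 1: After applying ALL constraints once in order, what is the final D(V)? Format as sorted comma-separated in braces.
Answer: {2,3,4}

Derivation:
Constraint 1 (Y != X) on D(Y)={1,2,3,4,5} D(X)={1,2,3,4,5}: no change
Constraint 2 (X < V) on D(X)={1,2,3,4,5} D(V)={1,2,3,4,5}: X {1,2,3,4,5}->{1,2,3,4}; V {1,2,3,4,5}->{2,3,4,5}
Constraint 3 (X + V = Y) on D(X)={1,2,3,4} D(V)={2,3,4,5} D(Y)={1,2,3,4,5}: X {1,2,3,4}->{1,2,3}; V {2,3,4,5}->{2,3,4}; Y {1,2,3,4,5}->{3,4,5}
Constraint 4 (Y != V) on D(Y)={3,4,5} D(V)={2,3,4}: no change
So after all 4 constraints: D(V) = {2,3,4}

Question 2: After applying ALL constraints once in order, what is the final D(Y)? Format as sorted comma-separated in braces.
Constraint 1 (Y != X) on D(Y)={1,2,3,4,5} D(X)={1,2,3,4,5}: no change
Constraint 2 (X < V) on D(X)={1,2,3,4,5} D(V)={1,2,3,4,5}: X {1,2,3,4,5}->{1,2,3,4}; V {1,2,3,4,5}->{2,3,4,5}
Constraint 3 (X + V = Y) on D(X)={1,2,3,4} D(V)={2,3,4,5} D(Y)={1,2,3,4,5}: X {1,2,3,4}->{1,2,3}; V {2,3,4,5}->{2,3,4}; Y {1,2,3,4,5}->{3,4,5}
Constraint 4 (Y != V) on D(Y)={3,4,5} D(V)={2,3,4}: no change
So after all 4 constraints: D(Y) = {3,4,5}

Answer: {3,4,5}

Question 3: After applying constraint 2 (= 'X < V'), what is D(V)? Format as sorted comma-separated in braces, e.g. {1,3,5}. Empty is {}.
Answer: {2,3,4,5}

Derivation:
Constraint 1 (Y != X) on D(Y)={1,2,3,4,5} D(X)={1,2,3,4,5}: no change
Constraint 2 (X < V) on D(X)={1,2,3,4,5} D(V)={1,2,3,4,5}: X {1,2,3,4,5}->{1,2,3,4}; V {1,2,3,4,5}->{2,3,4,5}
So after constraint 2: D(V) = {2,3,4,5}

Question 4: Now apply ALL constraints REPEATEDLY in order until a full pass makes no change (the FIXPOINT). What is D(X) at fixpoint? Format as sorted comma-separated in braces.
Answer: {1,2,3}

Derivation:
pass 0 (initial): D(X)={1,2,3,4,5}
pass 1: V {1,2,3,4,5}->{2,3,4}; X {1,2,3,4,5}->{1,2,3}; Y {1,2,3,4,5}->{3,4,5}
pass 2: no change
Fixpoint after 2 passes: D(X) = {1,2,3}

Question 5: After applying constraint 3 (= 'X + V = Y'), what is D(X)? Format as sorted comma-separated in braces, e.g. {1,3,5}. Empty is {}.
Answer: {1,2,3}

Derivation:
Constraint 1 (Y != X) on D(Y)={1,2,3,4,5} D(X)={1,2,3,4,5}: no change
Constraint 2 (X < V) on D(X)={1,2,3,4,5} D(V)={1,2,3,4,5}: X {1,2,3,4,5}->{1,2,3,4}; V {1,2,3,4,5}->{2,3,4,5}
Constraint 3 (X + V = Y) on D(X)={1,2,3,4} D(V)={2,3,4,5} D(Y)={1,2,3,4,5}: X {1,2,3,4}->{1,2,3}; V {2,3,4,5}->{2,3,4}; Y {1,2,3,4,5}->{3,4,5}
So after constraint 3: D(X) = {1,2,3}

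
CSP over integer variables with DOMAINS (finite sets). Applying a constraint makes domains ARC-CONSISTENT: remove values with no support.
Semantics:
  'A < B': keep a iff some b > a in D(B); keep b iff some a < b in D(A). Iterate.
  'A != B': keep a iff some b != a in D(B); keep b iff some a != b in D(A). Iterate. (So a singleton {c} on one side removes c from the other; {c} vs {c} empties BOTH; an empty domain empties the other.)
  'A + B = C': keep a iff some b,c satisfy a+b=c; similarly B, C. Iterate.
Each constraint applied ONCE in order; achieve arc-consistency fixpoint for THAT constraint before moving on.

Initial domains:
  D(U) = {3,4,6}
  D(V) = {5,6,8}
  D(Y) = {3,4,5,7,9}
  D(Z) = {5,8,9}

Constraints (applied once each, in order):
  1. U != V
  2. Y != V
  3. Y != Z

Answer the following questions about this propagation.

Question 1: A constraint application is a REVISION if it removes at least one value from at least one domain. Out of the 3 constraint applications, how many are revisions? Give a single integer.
Answer: 0

Derivation:
Constraint 1 (U != V) on D(U)={3,4,6} D(V)={5,6,8}: no change => not a revision
Constraint 2 (Y != V) on D(Y)={3,4,5,7,9} D(V)={5,6,8}: no change => not a revision
Constraint 3 (Y != Z) on D(Y)={3,4,5,7,9} D(Z)={5,8,9}: no change => not a revision
Total revisions = 0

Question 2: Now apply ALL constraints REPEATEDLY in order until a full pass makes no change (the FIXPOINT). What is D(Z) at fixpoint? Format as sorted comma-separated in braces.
pass 0 (initial): D(Z)={5,8,9}
pass 1: no change
Fixpoint after 1 passes: D(Z) = {5,8,9}

Answer: {5,8,9}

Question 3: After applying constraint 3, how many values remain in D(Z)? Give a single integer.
Constraint 1 (U != V) on D(U)={3,4,6} D(V)={5,6,8}: no change
Constraint 2 (Y != V) on D(Y)={3,4,5,7,9} D(V)={5,6,8}: no change
Constraint 3 (Y != Z) on D(Y)={3,4,5,7,9} D(Z)={5,8,9}: no change
So after constraint 3: D(Z)={5,8,9}, size = 3

Answer: 3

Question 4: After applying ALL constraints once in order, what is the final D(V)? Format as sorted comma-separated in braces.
Constraint 1 (U != V) on D(U)={3,4,6} D(V)={5,6,8}: no change
Constraint 2 (Y != V) on D(Y)={3,4,5,7,9} D(V)={5,6,8}: no change
Constraint 3 (Y != Z) on D(Y)={3,4,5,7,9} D(Z)={5,8,9}: no change
So after all 3 constraints: D(V) = {5,6,8}

Answer: {5,6,8}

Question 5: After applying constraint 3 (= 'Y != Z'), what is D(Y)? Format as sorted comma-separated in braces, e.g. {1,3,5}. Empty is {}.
Answer: {3,4,5,7,9}

Derivation:
Constraint 1 (U != V) on D(U)={3,4,6} D(V)={5,6,8}: no change
Constraint 2 (Y != V) on D(Y)={3,4,5,7,9} D(V)={5,6,8}: no change
Constraint 3 (Y != Z) on D(Y)={3,4,5,7,9} D(Z)={5,8,9}: no change
So after constraint 3: D(Y) = {3,4,5,7,9}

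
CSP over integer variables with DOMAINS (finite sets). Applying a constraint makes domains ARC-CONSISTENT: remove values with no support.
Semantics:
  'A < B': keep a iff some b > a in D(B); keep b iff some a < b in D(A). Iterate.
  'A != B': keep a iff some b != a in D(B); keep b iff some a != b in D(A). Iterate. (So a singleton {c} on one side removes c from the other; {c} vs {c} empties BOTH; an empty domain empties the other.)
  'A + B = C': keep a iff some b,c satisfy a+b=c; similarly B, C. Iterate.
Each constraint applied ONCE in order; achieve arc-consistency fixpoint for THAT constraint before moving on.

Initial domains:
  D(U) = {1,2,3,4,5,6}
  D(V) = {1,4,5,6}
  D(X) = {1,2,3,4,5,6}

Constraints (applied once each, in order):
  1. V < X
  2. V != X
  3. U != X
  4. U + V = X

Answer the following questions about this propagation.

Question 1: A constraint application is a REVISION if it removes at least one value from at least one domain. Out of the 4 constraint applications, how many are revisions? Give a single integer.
Answer: 2

Derivation:
Constraint 1 (V < X) on D(V)={1,4,5,6} D(X)={1,2,3,4,5,6}: V {1,4,5,6}->{1,4,5}; X {1,2,3,4,5,6}->{2,3,4,5,6} => REVISION
Constraint 2 (V != X) on D(V)={1,4,5} D(X)={2,3,4,5,6}: no change => not a revision
Constraint 3 (U != X) on D(U)={1,2,3,4,5,6} D(X)={2,3,4,5,6}: no change => not a revision
Constraint 4 (U + V = X) on D(U)={1,2,3,4,5,6} D(V)={1,4,5} D(X)={2,3,4,5,6}: U {1,2,3,4,5,6}->{1,2,3,4,5} => REVISION
Total revisions = 2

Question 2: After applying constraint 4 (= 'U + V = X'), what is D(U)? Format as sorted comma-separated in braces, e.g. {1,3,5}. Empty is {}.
Constraint 1 (V < X) on D(V)={1,4,5,6} D(X)={1,2,3,4,5,6}: V {1,4,5,6}->{1,4,5}; X {1,2,3,4,5,6}->{2,3,4,5,6}
Constraint 2 (V != X) on D(V)={1,4,5} D(X)={2,3,4,5,6}: no change
Constraint 3 (U != X) on D(U)={1,2,3,4,5,6} D(X)={2,3,4,5,6}: no change
Constraint 4 (U + V = X) on D(U)={1,2,3,4,5,6} D(V)={1,4,5} D(X)={2,3,4,5,6}: U {1,2,3,4,5,6}->{1,2,3,4,5}
So after constraint 4: D(U) = {1,2,3,4,5}

Answer: {1,2,3,4,5}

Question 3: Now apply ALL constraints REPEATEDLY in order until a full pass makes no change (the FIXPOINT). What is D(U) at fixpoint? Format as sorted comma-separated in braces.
pass 0 (initial): D(U)={1,2,3,4,5,6}
pass 1: U {1,2,3,4,5,6}->{1,2,3,4,5}; V {1,4,5,6}->{1,4,5}; X {1,2,3,4,5,6}->{2,3,4,5,6}
pass 2: no change
Fixpoint after 2 passes: D(U) = {1,2,3,4,5}

Answer: {1,2,3,4,5}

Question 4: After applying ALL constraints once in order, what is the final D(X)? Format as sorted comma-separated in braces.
Constraint 1 (V < X) on D(V)={1,4,5,6} D(X)={1,2,3,4,5,6}: V {1,4,5,6}->{1,4,5}; X {1,2,3,4,5,6}->{2,3,4,5,6}
Constraint 2 (V != X) on D(V)={1,4,5} D(X)={2,3,4,5,6}: no change
Constraint 3 (U != X) on D(U)={1,2,3,4,5,6} D(X)={2,3,4,5,6}: no change
Constraint 4 (U + V = X) on D(U)={1,2,3,4,5,6} D(V)={1,4,5} D(X)={2,3,4,5,6}: U {1,2,3,4,5,6}->{1,2,3,4,5}
So after all 4 constraints: D(X) = {2,3,4,5,6}

Answer: {2,3,4,5,6}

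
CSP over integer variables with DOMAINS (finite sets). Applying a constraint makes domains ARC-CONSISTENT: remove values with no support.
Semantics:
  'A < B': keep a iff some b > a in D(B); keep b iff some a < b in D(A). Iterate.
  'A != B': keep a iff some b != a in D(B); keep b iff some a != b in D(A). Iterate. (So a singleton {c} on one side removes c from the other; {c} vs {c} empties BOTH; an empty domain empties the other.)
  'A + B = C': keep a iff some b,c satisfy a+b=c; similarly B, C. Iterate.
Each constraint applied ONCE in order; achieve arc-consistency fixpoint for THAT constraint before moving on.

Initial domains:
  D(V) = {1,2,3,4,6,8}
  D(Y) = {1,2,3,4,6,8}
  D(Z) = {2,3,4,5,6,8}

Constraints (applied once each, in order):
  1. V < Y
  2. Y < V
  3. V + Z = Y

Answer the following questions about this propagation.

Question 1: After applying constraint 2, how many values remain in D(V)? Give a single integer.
Answer: 3

Derivation:
Constraint 1 (V < Y) on D(V)={1,2,3,4,6,8} D(Y)={1,2,3,4,6,8}: V {1,2,3,4,6,8}->{1,2,3,4,6}; Y {1,2,3,4,6,8}->{2,3,4,6,8}
Constraint 2 (Y < V) on D(Y)={2,3,4,6,8} D(V)={1,2,3,4,6}: Y {2,3,4,6,8}->{2,3,4}; V {1,2,3,4,6}->{3,4,6}
So after constraint 2: D(V)={3,4,6}, size = 3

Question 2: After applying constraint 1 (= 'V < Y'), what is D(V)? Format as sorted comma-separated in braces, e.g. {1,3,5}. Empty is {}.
Answer: {1,2,3,4,6}

Derivation:
Constraint 1 (V < Y) on D(V)={1,2,3,4,6,8} D(Y)={1,2,3,4,6,8}: V {1,2,3,4,6,8}->{1,2,3,4,6}; Y {1,2,3,4,6,8}->{2,3,4,6,8}
So after constraint 1: D(V) = {1,2,3,4,6}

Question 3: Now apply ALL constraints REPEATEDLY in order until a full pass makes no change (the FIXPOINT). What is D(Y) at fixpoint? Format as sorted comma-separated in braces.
Answer: {}

Derivation:
pass 0 (initial): D(Y)={1,2,3,4,6,8}
pass 1: V {1,2,3,4,6,8}->{}; Y {1,2,3,4,6,8}->{}; Z {2,3,4,5,6,8}->{}
pass 2: no change
Fixpoint after 2 passes: D(Y) = {}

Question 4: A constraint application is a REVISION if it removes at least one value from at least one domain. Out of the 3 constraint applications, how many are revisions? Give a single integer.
Constraint 1 (V < Y) on D(V)={1,2,3,4,6,8} D(Y)={1,2,3,4,6,8}: V {1,2,3,4,6,8}->{1,2,3,4,6}; Y {1,2,3,4,6,8}->{2,3,4,6,8} => REVISION
Constraint 2 (Y < V) on D(Y)={2,3,4,6,8} D(V)={1,2,3,4,6}: Y {2,3,4,6,8}->{2,3,4}; V {1,2,3,4,6}->{3,4,6} => REVISION
Constraint 3 (V + Z = Y) on D(V)={3,4,6} D(Z)={2,3,4,5,6,8} D(Y)={2,3,4}: V {3,4,6}->{}; Z {2,3,4,5,6,8}->{}; Y {2,3,4}->{} => REVISION
Total revisions = 3

Answer: 3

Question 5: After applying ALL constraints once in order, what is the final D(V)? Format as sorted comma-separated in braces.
Constraint 1 (V < Y) on D(V)={1,2,3,4,6,8} D(Y)={1,2,3,4,6,8}: V {1,2,3,4,6,8}->{1,2,3,4,6}; Y {1,2,3,4,6,8}->{2,3,4,6,8}
Constraint 2 (Y < V) on D(Y)={2,3,4,6,8} D(V)={1,2,3,4,6}: Y {2,3,4,6,8}->{2,3,4}; V {1,2,3,4,6}->{3,4,6}
Constraint 3 (V + Z = Y) on D(V)={3,4,6} D(Z)={2,3,4,5,6,8} D(Y)={2,3,4}: V {3,4,6}->{}; Z {2,3,4,5,6,8}->{}; Y {2,3,4}->{}
So after all 3 constraints: D(V) = {}

Answer: {}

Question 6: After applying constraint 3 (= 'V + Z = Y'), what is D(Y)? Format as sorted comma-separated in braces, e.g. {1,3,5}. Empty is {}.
Constraint 1 (V < Y) on D(V)={1,2,3,4,6,8} D(Y)={1,2,3,4,6,8}: V {1,2,3,4,6,8}->{1,2,3,4,6}; Y {1,2,3,4,6,8}->{2,3,4,6,8}
Constraint 2 (Y < V) on D(Y)={2,3,4,6,8} D(V)={1,2,3,4,6}: Y {2,3,4,6,8}->{2,3,4}; V {1,2,3,4,6}->{3,4,6}
Constraint 3 (V + Z = Y) on D(V)={3,4,6} D(Z)={2,3,4,5,6,8} D(Y)={2,3,4}: V {3,4,6}->{}; Z {2,3,4,5,6,8}->{}; Y {2,3,4}->{}
So after constraint 3: D(Y) = {}

Answer: {}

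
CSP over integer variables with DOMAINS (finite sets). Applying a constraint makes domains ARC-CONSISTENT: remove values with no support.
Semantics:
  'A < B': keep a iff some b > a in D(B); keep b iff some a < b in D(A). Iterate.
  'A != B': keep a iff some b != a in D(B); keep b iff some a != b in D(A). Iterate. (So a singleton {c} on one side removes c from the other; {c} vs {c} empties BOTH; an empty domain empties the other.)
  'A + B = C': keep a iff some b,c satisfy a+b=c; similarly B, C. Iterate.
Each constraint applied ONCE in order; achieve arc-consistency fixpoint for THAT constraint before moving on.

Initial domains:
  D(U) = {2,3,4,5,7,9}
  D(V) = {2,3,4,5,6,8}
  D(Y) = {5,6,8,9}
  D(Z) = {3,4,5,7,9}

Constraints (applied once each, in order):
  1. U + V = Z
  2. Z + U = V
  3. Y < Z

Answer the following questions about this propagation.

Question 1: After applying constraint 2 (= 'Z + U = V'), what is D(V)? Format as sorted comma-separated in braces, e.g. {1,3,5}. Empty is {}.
Constraint 1 (U + V = Z) on D(U)={2,3,4,5,7,9} D(V)={2,3,4,5,6,8} D(Z)={3,4,5,7,9}: U {2,3,4,5,7,9}->{2,3,4,5,7}; V {2,3,4,5,6,8}->{2,3,4,5,6}; Z {3,4,5,7,9}->{4,5,7,9}
Constraint 2 (Z + U = V) on D(Z)={4,5,7,9} D(U)={2,3,4,5,7} D(V)={2,3,4,5,6}: Z {4,5,7,9}->{4}; U {2,3,4,5,7}->{2}; V {2,3,4,5,6}->{6}
So after constraint 2: D(V) = {6}

Answer: {6}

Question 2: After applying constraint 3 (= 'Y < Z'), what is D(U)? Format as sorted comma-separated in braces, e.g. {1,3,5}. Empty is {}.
Constraint 1 (U + V = Z) on D(U)={2,3,4,5,7,9} D(V)={2,3,4,5,6,8} D(Z)={3,4,5,7,9}: U {2,3,4,5,7,9}->{2,3,4,5,7}; V {2,3,4,5,6,8}->{2,3,4,5,6}; Z {3,4,5,7,9}->{4,5,7,9}
Constraint 2 (Z + U = V) on D(Z)={4,5,7,9} D(U)={2,3,4,5,7} D(V)={2,3,4,5,6}: Z {4,5,7,9}->{4}; U {2,3,4,5,7}->{2}; V {2,3,4,5,6}->{6}
Constraint 3 (Y < Z) on D(Y)={5,6,8,9} D(Z)={4}: Y {5,6,8,9}->{}; Z {4}->{}
So after constraint 3: D(U) = {2}

Answer: {2}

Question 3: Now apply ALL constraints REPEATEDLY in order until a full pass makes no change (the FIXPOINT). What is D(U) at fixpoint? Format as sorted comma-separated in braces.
pass 0 (initial): D(U)={2,3,4,5,7,9}
pass 1: U {2,3,4,5,7,9}->{2}; V {2,3,4,5,6,8}->{6}; Y {5,6,8,9}->{}; Z {3,4,5,7,9}->{}
pass 2: U {2}->{}; V {6}->{}
pass 3: no change
Fixpoint after 3 passes: D(U) = {}

Answer: {}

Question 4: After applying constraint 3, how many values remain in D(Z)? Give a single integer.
Answer: 0

Derivation:
Constraint 1 (U + V = Z) on D(U)={2,3,4,5,7,9} D(V)={2,3,4,5,6,8} D(Z)={3,4,5,7,9}: U {2,3,4,5,7,9}->{2,3,4,5,7}; V {2,3,4,5,6,8}->{2,3,4,5,6}; Z {3,4,5,7,9}->{4,5,7,9}
Constraint 2 (Z + U = V) on D(Z)={4,5,7,9} D(U)={2,3,4,5,7} D(V)={2,3,4,5,6}: Z {4,5,7,9}->{4}; U {2,3,4,5,7}->{2}; V {2,3,4,5,6}->{6}
Constraint 3 (Y < Z) on D(Y)={5,6,8,9} D(Z)={4}: Y {5,6,8,9}->{}; Z {4}->{}
So after constraint 3: D(Z)={}, size = 0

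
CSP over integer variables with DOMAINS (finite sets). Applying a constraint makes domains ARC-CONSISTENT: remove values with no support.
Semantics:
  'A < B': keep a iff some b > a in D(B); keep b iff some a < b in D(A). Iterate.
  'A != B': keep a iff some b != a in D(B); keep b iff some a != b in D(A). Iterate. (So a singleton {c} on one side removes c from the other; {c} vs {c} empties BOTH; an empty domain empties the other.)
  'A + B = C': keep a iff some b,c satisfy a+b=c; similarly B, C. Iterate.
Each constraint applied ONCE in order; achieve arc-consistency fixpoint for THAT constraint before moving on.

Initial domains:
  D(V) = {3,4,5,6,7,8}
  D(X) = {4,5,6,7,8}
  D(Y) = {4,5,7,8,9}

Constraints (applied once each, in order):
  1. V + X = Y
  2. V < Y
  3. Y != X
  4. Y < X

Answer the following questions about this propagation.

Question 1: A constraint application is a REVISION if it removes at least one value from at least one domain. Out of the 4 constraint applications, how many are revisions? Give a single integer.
Answer: 2

Derivation:
Constraint 1 (V + X = Y) on D(V)={3,4,5,6,7,8} D(X)={4,5,6,7,8} D(Y)={4,5,7,8,9}: V {3,4,5,6,7,8}->{3,4,5}; X {4,5,6,7,8}->{4,5,6}; Y {4,5,7,8,9}->{7,8,9} => REVISION
Constraint 2 (V < Y) on D(V)={3,4,5} D(Y)={7,8,9}: no change => not a revision
Constraint 3 (Y != X) on D(Y)={7,8,9} D(X)={4,5,6}: no change => not a revision
Constraint 4 (Y < X) on D(Y)={7,8,9} D(X)={4,5,6}: Y {7,8,9}->{}; X {4,5,6}->{} => REVISION
Total revisions = 2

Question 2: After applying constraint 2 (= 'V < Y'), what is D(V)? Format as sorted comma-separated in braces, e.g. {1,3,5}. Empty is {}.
Constraint 1 (V + X = Y) on D(V)={3,4,5,6,7,8} D(X)={4,5,6,7,8} D(Y)={4,5,7,8,9}: V {3,4,5,6,7,8}->{3,4,5}; X {4,5,6,7,8}->{4,5,6}; Y {4,5,7,8,9}->{7,8,9}
Constraint 2 (V < Y) on D(V)={3,4,5} D(Y)={7,8,9}: no change
So after constraint 2: D(V) = {3,4,5}

Answer: {3,4,5}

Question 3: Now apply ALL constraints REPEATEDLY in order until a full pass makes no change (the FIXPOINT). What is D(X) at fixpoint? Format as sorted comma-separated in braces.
Answer: {}

Derivation:
pass 0 (initial): D(X)={4,5,6,7,8}
pass 1: V {3,4,5,6,7,8}->{3,4,5}; X {4,5,6,7,8}->{}; Y {4,5,7,8,9}->{}
pass 2: V {3,4,5}->{}
pass 3: no change
Fixpoint after 3 passes: D(X) = {}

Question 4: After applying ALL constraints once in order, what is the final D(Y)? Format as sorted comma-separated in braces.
Answer: {}

Derivation:
Constraint 1 (V + X = Y) on D(V)={3,4,5,6,7,8} D(X)={4,5,6,7,8} D(Y)={4,5,7,8,9}: V {3,4,5,6,7,8}->{3,4,5}; X {4,5,6,7,8}->{4,5,6}; Y {4,5,7,8,9}->{7,8,9}
Constraint 2 (V < Y) on D(V)={3,4,5} D(Y)={7,8,9}: no change
Constraint 3 (Y != X) on D(Y)={7,8,9} D(X)={4,5,6}: no change
Constraint 4 (Y < X) on D(Y)={7,8,9} D(X)={4,5,6}: Y {7,8,9}->{}; X {4,5,6}->{}
So after all 4 constraints: D(Y) = {}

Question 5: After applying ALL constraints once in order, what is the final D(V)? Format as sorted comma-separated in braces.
Constraint 1 (V + X = Y) on D(V)={3,4,5,6,7,8} D(X)={4,5,6,7,8} D(Y)={4,5,7,8,9}: V {3,4,5,6,7,8}->{3,4,5}; X {4,5,6,7,8}->{4,5,6}; Y {4,5,7,8,9}->{7,8,9}
Constraint 2 (V < Y) on D(V)={3,4,5} D(Y)={7,8,9}: no change
Constraint 3 (Y != X) on D(Y)={7,8,9} D(X)={4,5,6}: no change
Constraint 4 (Y < X) on D(Y)={7,8,9} D(X)={4,5,6}: Y {7,8,9}->{}; X {4,5,6}->{}
So after all 4 constraints: D(V) = {3,4,5}

Answer: {3,4,5}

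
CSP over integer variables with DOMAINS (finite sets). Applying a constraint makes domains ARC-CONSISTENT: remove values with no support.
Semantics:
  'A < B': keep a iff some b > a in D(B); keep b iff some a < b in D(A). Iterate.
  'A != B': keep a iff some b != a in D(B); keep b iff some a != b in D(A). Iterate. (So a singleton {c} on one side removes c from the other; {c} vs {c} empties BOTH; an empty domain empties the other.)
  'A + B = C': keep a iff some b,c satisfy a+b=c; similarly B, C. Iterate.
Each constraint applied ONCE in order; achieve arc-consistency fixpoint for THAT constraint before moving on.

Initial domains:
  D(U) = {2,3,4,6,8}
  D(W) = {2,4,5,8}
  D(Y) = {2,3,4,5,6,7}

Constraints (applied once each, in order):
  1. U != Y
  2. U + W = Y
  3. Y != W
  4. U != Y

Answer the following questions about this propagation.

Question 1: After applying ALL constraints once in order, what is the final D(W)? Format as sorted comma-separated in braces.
Constraint 1 (U != Y) on D(U)={2,3,4,6,8} D(Y)={2,3,4,5,6,7}: no change
Constraint 2 (U + W = Y) on D(U)={2,3,4,6,8} D(W)={2,4,5,8} D(Y)={2,3,4,5,6,7}: U {2,3,4,6,8}->{2,3,4}; W {2,4,5,8}->{2,4,5}; Y {2,3,4,5,6,7}->{4,5,6,7}
Constraint 3 (Y != W) on D(Y)={4,5,6,7} D(W)={2,4,5}: no change
Constraint 4 (U != Y) on D(U)={2,3,4} D(Y)={4,5,6,7}: no change
So after all 4 constraints: D(W) = {2,4,5}

Answer: {2,4,5}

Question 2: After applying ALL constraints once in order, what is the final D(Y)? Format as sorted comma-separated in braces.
Constraint 1 (U != Y) on D(U)={2,3,4,6,8} D(Y)={2,3,4,5,6,7}: no change
Constraint 2 (U + W = Y) on D(U)={2,3,4,6,8} D(W)={2,4,5,8} D(Y)={2,3,4,5,6,7}: U {2,3,4,6,8}->{2,3,4}; W {2,4,5,8}->{2,4,5}; Y {2,3,4,5,6,7}->{4,5,6,7}
Constraint 3 (Y != W) on D(Y)={4,5,6,7} D(W)={2,4,5}: no change
Constraint 4 (U != Y) on D(U)={2,3,4} D(Y)={4,5,6,7}: no change
So after all 4 constraints: D(Y) = {4,5,6,7}

Answer: {4,5,6,7}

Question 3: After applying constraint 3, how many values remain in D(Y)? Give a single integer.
Constraint 1 (U != Y) on D(U)={2,3,4,6,8} D(Y)={2,3,4,5,6,7}: no change
Constraint 2 (U + W = Y) on D(U)={2,3,4,6,8} D(W)={2,4,5,8} D(Y)={2,3,4,5,6,7}: U {2,3,4,6,8}->{2,3,4}; W {2,4,5,8}->{2,4,5}; Y {2,3,4,5,6,7}->{4,5,6,7}
Constraint 3 (Y != W) on D(Y)={4,5,6,7} D(W)={2,4,5}: no change
So after constraint 3: D(Y)={4,5,6,7}, size = 4

Answer: 4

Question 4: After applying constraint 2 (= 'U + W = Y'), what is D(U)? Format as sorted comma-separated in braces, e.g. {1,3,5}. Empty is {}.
Answer: {2,3,4}

Derivation:
Constraint 1 (U != Y) on D(U)={2,3,4,6,8} D(Y)={2,3,4,5,6,7}: no change
Constraint 2 (U + W = Y) on D(U)={2,3,4,6,8} D(W)={2,4,5,8} D(Y)={2,3,4,5,6,7}: U {2,3,4,6,8}->{2,3,4}; W {2,4,5,8}->{2,4,5}; Y {2,3,4,5,6,7}->{4,5,6,7}
So after constraint 2: D(U) = {2,3,4}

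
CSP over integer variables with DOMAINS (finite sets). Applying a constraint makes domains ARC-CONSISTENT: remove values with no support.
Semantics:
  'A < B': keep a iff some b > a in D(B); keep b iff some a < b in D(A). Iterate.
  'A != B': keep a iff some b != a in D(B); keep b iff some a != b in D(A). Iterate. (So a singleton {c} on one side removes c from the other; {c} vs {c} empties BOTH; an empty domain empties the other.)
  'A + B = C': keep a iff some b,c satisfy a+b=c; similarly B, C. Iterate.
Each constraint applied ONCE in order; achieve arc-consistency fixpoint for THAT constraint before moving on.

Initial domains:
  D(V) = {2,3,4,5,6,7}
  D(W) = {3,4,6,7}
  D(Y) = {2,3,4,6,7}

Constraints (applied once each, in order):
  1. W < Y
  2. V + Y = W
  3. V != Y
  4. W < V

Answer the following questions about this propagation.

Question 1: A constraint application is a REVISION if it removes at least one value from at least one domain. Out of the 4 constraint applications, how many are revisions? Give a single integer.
Answer: 3

Derivation:
Constraint 1 (W < Y) on D(W)={3,4,6,7} D(Y)={2,3,4,6,7}: W {3,4,6,7}->{3,4,6}; Y {2,3,4,6,7}->{4,6,7} => REVISION
Constraint 2 (V + Y = W) on D(V)={2,3,4,5,6,7} D(Y)={4,6,7} D(W)={3,4,6}: V {2,3,4,5,6,7}->{2}; Y {4,6,7}->{4}; W {3,4,6}->{6} => REVISION
Constraint 3 (V != Y) on D(V)={2} D(Y)={4}: no change => not a revision
Constraint 4 (W < V) on D(W)={6} D(V)={2}: W {6}->{}; V {2}->{} => REVISION
Total revisions = 3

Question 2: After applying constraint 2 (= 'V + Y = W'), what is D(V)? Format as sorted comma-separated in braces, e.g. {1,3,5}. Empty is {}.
Answer: {2}

Derivation:
Constraint 1 (W < Y) on D(W)={3,4,6,7} D(Y)={2,3,4,6,7}: W {3,4,6,7}->{3,4,6}; Y {2,3,4,6,7}->{4,6,7}
Constraint 2 (V + Y = W) on D(V)={2,3,4,5,6,7} D(Y)={4,6,7} D(W)={3,4,6}: V {2,3,4,5,6,7}->{2}; Y {4,6,7}->{4}; W {3,4,6}->{6}
So after constraint 2: D(V) = {2}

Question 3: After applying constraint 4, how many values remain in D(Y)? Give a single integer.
Constraint 1 (W < Y) on D(W)={3,4,6,7} D(Y)={2,3,4,6,7}: W {3,4,6,7}->{3,4,6}; Y {2,3,4,6,7}->{4,6,7}
Constraint 2 (V + Y = W) on D(V)={2,3,4,5,6,7} D(Y)={4,6,7} D(W)={3,4,6}: V {2,3,4,5,6,7}->{2}; Y {4,6,7}->{4}; W {3,4,6}->{6}
Constraint 3 (V != Y) on D(V)={2} D(Y)={4}: no change
Constraint 4 (W < V) on D(W)={6} D(V)={2}: W {6}->{}; V {2}->{}
So after constraint 4: D(Y)={4}, size = 1

Answer: 1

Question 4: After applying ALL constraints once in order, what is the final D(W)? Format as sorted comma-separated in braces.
Answer: {}

Derivation:
Constraint 1 (W < Y) on D(W)={3,4,6,7} D(Y)={2,3,4,6,7}: W {3,4,6,7}->{3,4,6}; Y {2,3,4,6,7}->{4,6,7}
Constraint 2 (V + Y = W) on D(V)={2,3,4,5,6,7} D(Y)={4,6,7} D(W)={3,4,6}: V {2,3,4,5,6,7}->{2}; Y {4,6,7}->{4}; W {3,4,6}->{6}
Constraint 3 (V != Y) on D(V)={2} D(Y)={4}: no change
Constraint 4 (W < V) on D(W)={6} D(V)={2}: W {6}->{}; V {2}->{}
So after all 4 constraints: D(W) = {}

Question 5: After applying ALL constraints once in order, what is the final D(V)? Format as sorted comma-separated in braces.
Constraint 1 (W < Y) on D(W)={3,4,6,7} D(Y)={2,3,4,6,7}: W {3,4,6,7}->{3,4,6}; Y {2,3,4,6,7}->{4,6,7}
Constraint 2 (V + Y = W) on D(V)={2,3,4,5,6,7} D(Y)={4,6,7} D(W)={3,4,6}: V {2,3,4,5,6,7}->{2}; Y {4,6,7}->{4}; W {3,4,6}->{6}
Constraint 3 (V != Y) on D(V)={2} D(Y)={4}: no change
Constraint 4 (W < V) on D(W)={6} D(V)={2}: W {6}->{}; V {2}->{}
So after all 4 constraints: D(V) = {}

Answer: {}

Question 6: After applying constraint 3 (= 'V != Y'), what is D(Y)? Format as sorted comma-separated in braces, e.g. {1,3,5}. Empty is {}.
Answer: {4}

Derivation:
Constraint 1 (W < Y) on D(W)={3,4,6,7} D(Y)={2,3,4,6,7}: W {3,4,6,7}->{3,4,6}; Y {2,3,4,6,7}->{4,6,7}
Constraint 2 (V + Y = W) on D(V)={2,3,4,5,6,7} D(Y)={4,6,7} D(W)={3,4,6}: V {2,3,4,5,6,7}->{2}; Y {4,6,7}->{4}; W {3,4,6}->{6}
Constraint 3 (V != Y) on D(V)={2} D(Y)={4}: no change
So after constraint 3: D(Y) = {4}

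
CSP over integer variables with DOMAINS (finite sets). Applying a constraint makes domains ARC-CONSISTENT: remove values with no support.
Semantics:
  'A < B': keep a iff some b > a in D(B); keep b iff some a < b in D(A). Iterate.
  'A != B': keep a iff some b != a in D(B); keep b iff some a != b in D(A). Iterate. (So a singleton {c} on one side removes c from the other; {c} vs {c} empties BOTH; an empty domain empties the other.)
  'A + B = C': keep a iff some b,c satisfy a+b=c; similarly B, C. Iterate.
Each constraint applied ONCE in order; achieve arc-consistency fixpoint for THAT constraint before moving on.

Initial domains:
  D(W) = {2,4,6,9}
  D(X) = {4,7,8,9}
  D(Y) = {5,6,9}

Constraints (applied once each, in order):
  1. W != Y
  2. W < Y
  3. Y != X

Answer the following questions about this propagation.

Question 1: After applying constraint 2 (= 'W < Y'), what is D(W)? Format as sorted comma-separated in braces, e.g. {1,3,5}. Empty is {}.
Constraint 1 (W != Y) on D(W)={2,4,6,9} D(Y)={5,6,9}: no change
Constraint 2 (W < Y) on D(W)={2,4,6,9} D(Y)={5,6,9}: W {2,4,6,9}->{2,4,6}
So after constraint 2: D(W) = {2,4,6}

Answer: {2,4,6}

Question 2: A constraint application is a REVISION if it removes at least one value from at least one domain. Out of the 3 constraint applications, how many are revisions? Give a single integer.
Answer: 1

Derivation:
Constraint 1 (W != Y) on D(W)={2,4,6,9} D(Y)={5,6,9}: no change => not a revision
Constraint 2 (W < Y) on D(W)={2,4,6,9} D(Y)={5,6,9}: W {2,4,6,9}->{2,4,6} => REVISION
Constraint 3 (Y != X) on D(Y)={5,6,9} D(X)={4,7,8,9}: no change => not a revision
Total revisions = 1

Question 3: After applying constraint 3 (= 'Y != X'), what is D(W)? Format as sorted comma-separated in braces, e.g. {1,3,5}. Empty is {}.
Answer: {2,4,6}

Derivation:
Constraint 1 (W != Y) on D(W)={2,4,6,9} D(Y)={5,6,9}: no change
Constraint 2 (W < Y) on D(W)={2,4,6,9} D(Y)={5,6,9}: W {2,4,6,9}->{2,4,6}
Constraint 3 (Y != X) on D(Y)={5,6,9} D(X)={4,7,8,9}: no change
So after constraint 3: D(W) = {2,4,6}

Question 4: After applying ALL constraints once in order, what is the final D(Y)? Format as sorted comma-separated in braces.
Constraint 1 (W != Y) on D(W)={2,4,6,9} D(Y)={5,6,9}: no change
Constraint 2 (W < Y) on D(W)={2,4,6,9} D(Y)={5,6,9}: W {2,4,6,9}->{2,4,6}
Constraint 3 (Y != X) on D(Y)={5,6,9} D(X)={4,7,8,9}: no change
So after all 3 constraints: D(Y) = {5,6,9}

Answer: {5,6,9}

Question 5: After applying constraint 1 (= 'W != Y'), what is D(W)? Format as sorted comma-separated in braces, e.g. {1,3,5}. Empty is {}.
Constraint 1 (W != Y) on D(W)={2,4,6,9} D(Y)={5,6,9}: no change
So after constraint 1: D(W) = {2,4,6,9}

Answer: {2,4,6,9}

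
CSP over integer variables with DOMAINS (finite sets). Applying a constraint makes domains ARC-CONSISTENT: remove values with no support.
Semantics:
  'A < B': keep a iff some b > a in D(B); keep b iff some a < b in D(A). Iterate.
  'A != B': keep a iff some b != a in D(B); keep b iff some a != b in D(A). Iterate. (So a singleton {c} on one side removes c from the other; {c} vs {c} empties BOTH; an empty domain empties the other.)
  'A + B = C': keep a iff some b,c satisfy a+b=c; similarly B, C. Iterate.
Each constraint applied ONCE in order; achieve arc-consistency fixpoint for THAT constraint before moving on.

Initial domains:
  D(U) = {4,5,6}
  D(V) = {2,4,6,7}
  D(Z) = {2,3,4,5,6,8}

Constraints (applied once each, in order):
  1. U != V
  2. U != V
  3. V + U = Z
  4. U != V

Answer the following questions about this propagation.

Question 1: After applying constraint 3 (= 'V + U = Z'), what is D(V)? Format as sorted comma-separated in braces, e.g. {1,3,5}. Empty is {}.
Answer: {2,4}

Derivation:
Constraint 1 (U != V) on D(U)={4,5,6} D(V)={2,4,6,7}: no change
Constraint 2 (U != V) on D(U)={4,5,6} D(V)={2,4,6,7}: no change
Constraint 3 (V + U = Z) on D(V)={2,4,6,7} D(U)={4,5,6} D(Z)={2,3,4,5,6,8}: V {2,4,6,7}->{2,4}; U {4,5,6}->{4,6}; Z {2,3,4,5,6,8}->{6,8}
So after constraint 3: D(V) = {2,4}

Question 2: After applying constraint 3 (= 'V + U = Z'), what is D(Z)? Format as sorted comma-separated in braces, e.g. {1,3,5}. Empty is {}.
Answer: {6,8}

Derivation:
Constraint 1 (U != V) on D(U)={4,5,6} D(V)={2,4,6,7}: no change
Constraint 2 (U != V) on D(U)={4,5,6} D(V)={2,4,6,7}: no change
Constraint 3 (V + U = Z) on D(V)={2,4,6,7} D(U)={4,5,6} D(Z)={2,3,4,5,6,8}: V {2,4,6,7}->{2,4}; U {4,5,6}->{4,6}; Z {2,3,4,5,6,8}->{6,8}
So after constraint 3: D(Z) = {6,8}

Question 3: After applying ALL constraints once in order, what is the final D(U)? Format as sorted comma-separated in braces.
Constraint 1 (U != V) on D(U)={4,5,6} D(V)={2,4,6,7}: no change
Constraint 2 (U != V) on D(U)={4,5,6} D(V)={2,4,6,7}: no change
Constraint 3 (V + U = Z) on D(V)={2,4,6,7} D(U)={4,5,6} D(Z)={2,3,4,5,6,8}: V {2,4,6,7}->{2,4}; U {4,5,6}->{4,6}; Z {2,3,4,5,6,8}->{6,8}
Constraint 4 (U != V) on D(U)={4,6} D(V)={2,4}: no change
So after all 4 constraints: D(U) = {4,6}

Answer: {4,6}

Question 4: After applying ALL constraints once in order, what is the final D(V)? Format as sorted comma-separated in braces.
Constraint 1 (U != V) on D(U)={4,5,6} D(V)={2,4,6,7}: no change
Constraint 2 (U != V) on D(U)={4,5,6} D(V)={2,4,6,7}: no change
Constraint 3 (V + U = Z) on D(V)={2,4,6,7} D(U)={4,5,6} D(Z)={2,3,4,5,6,8}: V {2,4,6,7}->{2,4}; U {4,5,6}->{4,6}; Z {2,3,4,5,6,8}->{6,8}
Constraint 4 (U != V) on D(U)={4,6} D(V)={2,4}: no change
So after all 4 constraints: D(V) = {2,4}

Answer: {2,4}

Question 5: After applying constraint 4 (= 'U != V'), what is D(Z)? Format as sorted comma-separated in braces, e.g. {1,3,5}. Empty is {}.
Constraint 1 (U != V) on D(U)={4,5,6} D(V)={2,4,6,7}: no change
Constraint 2 (U != V) on D(U)={4,5,6} D(V)={2,4,6,7}: no change
Constraint 3 (V + U = Z) on D(V)={2,4,6,7} D(U)={4,5,6} D(Z)={2,3,4,5,6,8}: V {2,4,6,7}->{2,4}; U {4,5,6}->{4,6}; Z {2,3,4,5,6,8}->{6,8}
Constraint 4 (U != V) on D(U)={4,6} D(V)={2,4}: no change
So after constraint 4: D(Z) = {6,8}

Answer: {6,8}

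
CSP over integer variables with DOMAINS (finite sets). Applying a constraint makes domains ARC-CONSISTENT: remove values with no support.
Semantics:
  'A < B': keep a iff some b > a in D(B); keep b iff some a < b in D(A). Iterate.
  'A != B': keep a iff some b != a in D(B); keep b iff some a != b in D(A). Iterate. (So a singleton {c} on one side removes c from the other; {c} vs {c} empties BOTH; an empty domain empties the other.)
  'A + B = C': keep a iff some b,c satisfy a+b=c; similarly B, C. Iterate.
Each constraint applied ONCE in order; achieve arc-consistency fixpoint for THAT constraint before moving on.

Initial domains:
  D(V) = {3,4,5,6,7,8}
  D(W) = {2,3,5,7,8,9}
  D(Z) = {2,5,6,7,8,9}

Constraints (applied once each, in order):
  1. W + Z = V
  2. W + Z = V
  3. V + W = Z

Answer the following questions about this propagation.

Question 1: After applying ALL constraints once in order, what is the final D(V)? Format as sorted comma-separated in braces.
Constraint 1 (W + Z = V) on D(W)={2,3,5,7,8,9} D(Z)={2,5,6,7,8,9} D(V)={3,4,5,6,7,8}: W {2,3,5,7,8,9}->{2,3,5}; Z {2,5,6,7,8,9}->{2,5,6}; V {3,4,5,6,7,8}->{4,5,7,8}
Constraint 2 (W + Z = V) on D(W)={2,3,5} D(Z)={2,5,6} D(V)={4,5,7,8}: no change
Constraint 3 (V + W = Z) on D(V)={4,5,7,8} D(W)={2,3,5} D(Z)={2,5,6}: V {4,5,7,8}->{4}; W {2,3,5}->{2}; Z {2,5,6}->{6}
So after all 3 constraints: D(V) = {4}

Answer: {4}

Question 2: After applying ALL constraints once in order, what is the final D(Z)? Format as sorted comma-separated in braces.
Answer: {6}

Derivation:
Constraint 1 (W + Z = V) on D(W)={2,3,5,7,8,9} D(Z)={2,5,6,7,8,9} D(V)={3,4,5,6,7,8}: W {2,3,5,7,8,9}->{2,3,5}; Z {2,5,6,7,8,9}->{2,5,6}; V {3,4,5,6,7,8}->{4,5,7,8}
Constraint 2 (W + Z = V) on D(W)={2,3,5} D(Z)={2,5,6} D(V)={4,5,7,8}: no change
Constraint 3 (V + W = Z) on D(V)={4,5,7,8} D(W)={2,3,5} D(Z)={2,5,6}: V {4,5,7,8}->{4}; W {2,3,5}->{2}; Z {2,5,6}->{6}
So after all 3 constraints: D(Z) = {6}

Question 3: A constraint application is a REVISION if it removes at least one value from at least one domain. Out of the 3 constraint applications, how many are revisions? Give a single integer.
Constraint 1 (W + Z = V) on D(W)={2,3,5,7,8,9} D(Z)={2,5,6,7,8,9} D(V)={3,4,5,6,7,8}: W {2,3,5,7,8,9}->{2,3,5}; Z {2,5,6,7,8,9}->{2,5,6}; V {3,4,5,6,7,8}->{4,5,7,8} => REVISION
Constraint 2 (W + Z = V) on D(W)={2,3,5} D(Z)={2,5,6} D(V)={4,5,7,8}: no change => not a revision
Constraint 3 (V + W = Z) on D(V)={4,5,7,8} D(W)={2,3,5} D(Z)={2,5,6}: V {4,5,7,8}->{4}; W {2,3,5}->{2}; Z {2,5,6}->{6} => REVISION
Total revisions = 2

Answer: 2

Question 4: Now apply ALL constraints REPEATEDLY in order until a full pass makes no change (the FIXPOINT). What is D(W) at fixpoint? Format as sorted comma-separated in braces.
pass 0 (initial): D(W)={2,3,5,7,8,9}
pass 1: V {3,4,5,6,7,8}->{4}; W {2,3,5,7,8,9}->{2}; Z {2,5,6,7,8,9}->{6}
pass 2: V {4}->{}; W {2}->{}; Z {6}->{}
pass 3: no change
Fixpoint after 3 passes: D(W) = {}

Answer: {}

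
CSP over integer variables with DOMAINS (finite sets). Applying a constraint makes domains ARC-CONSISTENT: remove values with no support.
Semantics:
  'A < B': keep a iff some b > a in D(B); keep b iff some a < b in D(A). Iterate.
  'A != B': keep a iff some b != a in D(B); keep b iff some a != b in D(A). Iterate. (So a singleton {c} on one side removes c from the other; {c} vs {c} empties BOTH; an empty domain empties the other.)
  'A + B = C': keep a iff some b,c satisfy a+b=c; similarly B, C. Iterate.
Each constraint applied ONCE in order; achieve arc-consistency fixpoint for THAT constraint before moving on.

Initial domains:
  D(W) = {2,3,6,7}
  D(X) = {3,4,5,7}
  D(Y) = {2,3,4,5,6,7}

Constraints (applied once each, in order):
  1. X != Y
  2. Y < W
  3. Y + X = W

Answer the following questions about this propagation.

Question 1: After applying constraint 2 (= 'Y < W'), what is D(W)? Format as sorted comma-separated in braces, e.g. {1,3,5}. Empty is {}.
Constraint 1 (X != Y) on D(X)={3,4,5,7} D(Y)={2,3,4,5,6,7}: no change
Constraint 2 (Y < W) on D(Y)={2,3,4,5,6,7} D(W)={2,3,6,7}: Y {2,3,4,5,6,7}->{2,3,4,5,6}; W {2,3,6,7}->{3,6,7}
So after constraint 2: D(W) = {3,6,7}

Answer: {3,6,7}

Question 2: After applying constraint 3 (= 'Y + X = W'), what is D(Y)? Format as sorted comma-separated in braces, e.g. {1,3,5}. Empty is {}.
Constraint 1 (X != Y) on D(X)={3,4,5,7} D(Y)={2,3,4,5,6,7}: no change
Constraint 2 (Y < W) on D(Y)={2,3,4,5,6,7} D(W)={2,3,6,7}: Y {2,3,4,5,6,7}->{2,3,4,5,6}; W {2,3,6,7}->{3,6,7}
Constraint 3 (Y + X = W) on D(Y)={2,3,4,5,6} D(X)={3,4,5,7} D(W)={3,6,7}: Y {2,3,4,5,6}->{2,3,4}; X {3,4,5,7}->{3,4,5}; W {3,6,7}->{6,7}
So after constraint 3: D(Y) = {2,3,4}

Answer: {2,3,4}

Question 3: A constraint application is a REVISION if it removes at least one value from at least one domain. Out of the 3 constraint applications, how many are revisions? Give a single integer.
Constraint 1 (X != Y) on D(X)={3,4,5,7} D(Y)={2,3,4,5,6,7}: no change => not a revision
Constraint 2 (Y < W) on D(Y)={2,3,4,5,6,7} D(W)={2,3,6,7}: Y {2,3,4,5,6,7}->{2,3,4,5,6}; W {2,3,6,7}->{3,6,7} => REVISION
Constraint 3 (Y + X = W) on D(Y)={2,3,4,5,6} D(X)={3,4,5,7} D(W)={3,6,7}: Y {2,3,4,5,6}->{2,3,4}; X {3,4,5,7}->{3,4,5}; W {3,6,7}->{6,7} => REVISION
Total revisions = 2

Answer: 2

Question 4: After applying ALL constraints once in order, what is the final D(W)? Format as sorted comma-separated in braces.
Constraint 1 (X != Y) on D(X)={3,4,5,7} D(Y)={2,3,4,5,6,7}: no change
Constraint 2 (Y < W) on D(Y)={2,3,4,5,6,7} D(W)={2,3,6,7}: Y {2,3,4,5,6,7}->{2,3,4,5,6}; W {2,3,6,7}->{3,6,7}
Constraint 3 (Y + X = W) on D(Y)={2,3,4,5,6} D(X)={3,4,5,7} D(W)={3,6,7}: Y {2,3,4,5,6}->{2,3,4}; X {3,4,5,7}->{3,4,5}; W {3,6,7}->{6,7}
So after all 3 constraints: D(W) = {6,7}

Answer: {6,7}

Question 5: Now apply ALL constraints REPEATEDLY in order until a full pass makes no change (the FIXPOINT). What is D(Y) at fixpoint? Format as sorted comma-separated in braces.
pass 0 (initial): D(Y)={2,3,4,5,6,7}
pass 1: W {2,3,6,7}->{6,7}; X {3,4,5,7}->{3,4,5}; Y {2,3,4,5,6,7}->{2,3,4}
pass 2: no change
Fixpoint after 2 passes: D(Y) = {2,3,4}

Answer: {2,3,4}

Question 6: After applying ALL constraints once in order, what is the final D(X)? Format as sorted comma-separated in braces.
Constraint 1 (X != Y) on D(X)={3,4,5,7} D(Y)={2,3,4,5,6,7}: no change
Constraint 2 (Y < W) on D(Y)={2,3,4,5,6,7} D(W)={2,3,6,7}: Y {2,3,4,5,6,7}->{2,3,4,5,6}; W {2,3,6,7}->{3,6,7}
Constraint 3 (Y + X = W) on D(Y)={2,3,4,5,6} D(X)={3,4,5,7} D(W)={3,6,7}: Y {2,3,4,5,6}->{2,3,4}; X {3,4,5,7}->{3,4,5}; W {3,6,7}->{6,7}
So after all 3 constraints: D(X) = {3,4,5}

Answer: {3,4,5}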